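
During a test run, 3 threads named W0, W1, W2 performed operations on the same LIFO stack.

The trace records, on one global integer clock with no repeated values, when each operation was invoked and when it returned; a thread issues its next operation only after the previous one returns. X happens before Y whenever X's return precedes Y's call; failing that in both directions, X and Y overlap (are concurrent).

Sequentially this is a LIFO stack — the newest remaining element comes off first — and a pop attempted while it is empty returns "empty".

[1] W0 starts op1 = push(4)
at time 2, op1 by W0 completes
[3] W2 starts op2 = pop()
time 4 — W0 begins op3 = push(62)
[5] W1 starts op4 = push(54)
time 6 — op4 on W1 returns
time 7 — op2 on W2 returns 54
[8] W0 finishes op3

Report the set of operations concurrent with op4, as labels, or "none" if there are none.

op4 runs from 5 to 6; window-overlapping ops are concurrent
op1 [1,2]: before
op2 [3,7]: concurrent
op3 [4,8]: concurrent

op2, op3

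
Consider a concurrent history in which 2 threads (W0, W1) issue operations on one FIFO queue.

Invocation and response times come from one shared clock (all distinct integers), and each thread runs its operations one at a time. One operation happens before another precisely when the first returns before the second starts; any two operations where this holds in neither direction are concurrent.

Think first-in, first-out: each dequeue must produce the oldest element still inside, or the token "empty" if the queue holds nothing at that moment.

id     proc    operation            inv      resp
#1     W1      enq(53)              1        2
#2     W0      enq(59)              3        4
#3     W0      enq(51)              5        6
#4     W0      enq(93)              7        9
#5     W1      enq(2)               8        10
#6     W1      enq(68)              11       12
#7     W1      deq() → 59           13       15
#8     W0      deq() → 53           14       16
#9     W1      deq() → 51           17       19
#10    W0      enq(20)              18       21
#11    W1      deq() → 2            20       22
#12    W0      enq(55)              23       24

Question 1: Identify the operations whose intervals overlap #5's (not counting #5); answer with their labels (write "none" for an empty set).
#4

#5 runs from 8 to 10; window-overlapping ops are concurrent
#1 [1,2]: before
#2 [3,4]: before
#3 [5,6]: before
#4 [7,9]: concurrent
#6 [11,12]: after
#7 [13,15]: after
#8 [14,16]: after
#9 [17,19]: after
#10 [18,21]: after
#11 [20,22]: after
#12 [23,24]: after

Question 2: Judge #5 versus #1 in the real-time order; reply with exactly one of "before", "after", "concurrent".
after

#5 spans [8,10], #1 spans [1,2]
resp(#1)=2 < inv(#5)=8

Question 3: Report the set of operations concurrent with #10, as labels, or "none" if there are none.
#11, #9

#10 spans [18,21]: anything still running between times 18 and 21 counts as concurrent
#1 [1,2]: before
#2 [3,4]: before
#3 [5,6]: before
#4 [7,9]: before
#5 [8,10]: before
#6 [11,12]: before
#7 [13,15]: before
#8 [14,16]: before
#9 [17,19]: concurrent
#11 [20,22]: concurrent
#12 [23,24]: after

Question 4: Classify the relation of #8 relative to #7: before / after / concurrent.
concurrent

#8 spans [14,16], #7 spans [13,15]
the intervals overlap in both directions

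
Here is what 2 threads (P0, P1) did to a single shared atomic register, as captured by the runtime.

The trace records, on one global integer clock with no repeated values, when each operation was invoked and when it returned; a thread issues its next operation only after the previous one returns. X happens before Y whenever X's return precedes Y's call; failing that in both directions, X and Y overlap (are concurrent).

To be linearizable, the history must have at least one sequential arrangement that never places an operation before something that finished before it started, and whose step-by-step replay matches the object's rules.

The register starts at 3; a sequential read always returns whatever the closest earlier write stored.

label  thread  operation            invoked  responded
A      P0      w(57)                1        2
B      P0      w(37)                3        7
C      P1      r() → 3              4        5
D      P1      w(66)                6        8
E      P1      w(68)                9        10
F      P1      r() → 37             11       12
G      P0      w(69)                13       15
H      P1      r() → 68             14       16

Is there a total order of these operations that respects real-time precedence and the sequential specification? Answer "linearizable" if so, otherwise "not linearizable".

through event 4 a valid linearization exists; event 5 (C responding at time 5) ends that
the sole real-time-consistent order of 2 completed operations fails the atomic register replay
every completion of the 1 pending operation (B) was checked; none linearizes
e.g. A, C (pending dropped): illegal at step 2, since C r() → 3 cannot apply there

not linearizable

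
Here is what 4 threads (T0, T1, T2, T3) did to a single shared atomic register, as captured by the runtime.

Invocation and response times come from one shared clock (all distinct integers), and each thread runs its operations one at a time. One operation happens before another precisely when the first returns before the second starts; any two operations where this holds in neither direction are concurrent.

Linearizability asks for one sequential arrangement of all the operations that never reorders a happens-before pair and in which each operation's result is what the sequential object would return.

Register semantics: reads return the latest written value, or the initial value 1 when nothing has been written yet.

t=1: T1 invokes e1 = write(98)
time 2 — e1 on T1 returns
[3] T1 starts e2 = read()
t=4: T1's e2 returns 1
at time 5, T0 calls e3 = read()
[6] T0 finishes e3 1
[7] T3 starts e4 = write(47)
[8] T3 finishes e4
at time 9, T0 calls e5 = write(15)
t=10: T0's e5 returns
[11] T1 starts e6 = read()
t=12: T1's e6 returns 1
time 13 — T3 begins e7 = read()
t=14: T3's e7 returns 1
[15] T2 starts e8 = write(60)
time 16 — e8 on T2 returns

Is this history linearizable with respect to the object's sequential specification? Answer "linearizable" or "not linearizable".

cut after 3 events: linearizable; cut after 4 events (e2 responds, time 4): not linearizable
one real-time candidate order over the 2 completed operations — the atomic register replay rejects it
for example e1, e2 fails at step 2: e2 read() → 1 is not legal there

not linearizable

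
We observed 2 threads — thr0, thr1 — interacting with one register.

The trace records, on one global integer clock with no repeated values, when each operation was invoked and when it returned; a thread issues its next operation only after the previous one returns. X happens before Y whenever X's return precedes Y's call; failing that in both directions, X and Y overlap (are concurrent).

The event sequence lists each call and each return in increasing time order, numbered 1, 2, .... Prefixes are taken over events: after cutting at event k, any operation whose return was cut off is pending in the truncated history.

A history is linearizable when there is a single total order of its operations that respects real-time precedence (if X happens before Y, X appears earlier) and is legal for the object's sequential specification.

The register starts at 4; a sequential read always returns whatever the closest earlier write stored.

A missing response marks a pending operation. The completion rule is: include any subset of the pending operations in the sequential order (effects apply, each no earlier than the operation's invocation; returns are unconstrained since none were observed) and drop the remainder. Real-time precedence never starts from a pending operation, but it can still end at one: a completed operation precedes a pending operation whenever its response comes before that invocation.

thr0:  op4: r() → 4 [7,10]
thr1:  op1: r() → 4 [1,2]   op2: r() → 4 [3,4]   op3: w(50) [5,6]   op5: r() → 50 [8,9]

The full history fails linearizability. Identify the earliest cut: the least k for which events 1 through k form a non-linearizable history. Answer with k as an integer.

10

events 1..9 are still linearizable — one witness is op1, op2, op3, op4, op5:
1. op1 r() → 4, leaving value 4
2. op2 r() → 4, leaving value 4
3. op3 w(50), leaving value 50
4. op4 r() (pending, included), leaving value 50
5. op5 r() → 50, leaving value 50
at event 10 (op4's time-10 response) nothing linearizes any more
take op1, op2, op3, op4, op5: step 4 already fails, because op4 r() → 4 cannot occur there
take op1, op2, op3, op5, op4: step 5 already fails, because op4 r() → 4 cannot occur there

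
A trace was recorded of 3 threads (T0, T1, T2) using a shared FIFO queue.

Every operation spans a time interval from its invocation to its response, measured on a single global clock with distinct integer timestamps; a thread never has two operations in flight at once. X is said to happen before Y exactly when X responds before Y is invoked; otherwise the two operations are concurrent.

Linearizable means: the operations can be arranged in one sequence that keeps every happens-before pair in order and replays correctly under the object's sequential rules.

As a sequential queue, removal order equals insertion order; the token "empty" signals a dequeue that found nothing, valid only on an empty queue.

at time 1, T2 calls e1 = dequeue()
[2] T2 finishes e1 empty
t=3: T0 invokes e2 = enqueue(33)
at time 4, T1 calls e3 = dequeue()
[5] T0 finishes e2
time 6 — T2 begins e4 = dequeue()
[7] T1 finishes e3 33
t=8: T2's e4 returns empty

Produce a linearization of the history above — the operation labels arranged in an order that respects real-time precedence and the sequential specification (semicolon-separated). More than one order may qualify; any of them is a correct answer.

1. e1 dequeue() → empty, leaving queue <>
2. e2 enqueue(33), leaving queue <33>
3. e3 dequeue() → 33, leaving queue <>
4. e4 dequeue() → empty, leaving queue <>

e1; e2; e3; e4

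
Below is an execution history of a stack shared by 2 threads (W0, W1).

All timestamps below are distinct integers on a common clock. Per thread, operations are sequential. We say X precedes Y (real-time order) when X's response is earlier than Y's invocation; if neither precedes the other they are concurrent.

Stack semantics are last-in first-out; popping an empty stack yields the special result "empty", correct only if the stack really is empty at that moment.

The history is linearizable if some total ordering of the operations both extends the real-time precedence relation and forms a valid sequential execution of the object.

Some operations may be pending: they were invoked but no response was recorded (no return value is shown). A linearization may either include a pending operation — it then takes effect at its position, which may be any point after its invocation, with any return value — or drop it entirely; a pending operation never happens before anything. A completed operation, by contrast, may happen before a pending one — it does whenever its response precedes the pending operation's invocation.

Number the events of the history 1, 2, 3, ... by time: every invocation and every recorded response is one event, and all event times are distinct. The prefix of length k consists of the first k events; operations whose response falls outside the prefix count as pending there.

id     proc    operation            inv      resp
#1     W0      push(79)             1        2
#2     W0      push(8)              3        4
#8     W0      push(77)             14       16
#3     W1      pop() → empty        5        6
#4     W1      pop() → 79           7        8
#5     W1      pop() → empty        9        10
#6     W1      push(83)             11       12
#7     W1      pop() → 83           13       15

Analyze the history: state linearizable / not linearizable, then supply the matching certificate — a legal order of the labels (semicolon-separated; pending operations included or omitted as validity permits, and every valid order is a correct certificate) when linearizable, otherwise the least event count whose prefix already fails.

not linearizable — minimal violating prefix: 6 events

the violation lands at event 6, #3's response at time 6: events 1..5 linearize, events 1..6 do not
exactly one order of the 3 completed ops respects real time; the stack replay fails
e.g. #1, #2, #3: illegal at step 3, since #3 pop() → empty cannot apply there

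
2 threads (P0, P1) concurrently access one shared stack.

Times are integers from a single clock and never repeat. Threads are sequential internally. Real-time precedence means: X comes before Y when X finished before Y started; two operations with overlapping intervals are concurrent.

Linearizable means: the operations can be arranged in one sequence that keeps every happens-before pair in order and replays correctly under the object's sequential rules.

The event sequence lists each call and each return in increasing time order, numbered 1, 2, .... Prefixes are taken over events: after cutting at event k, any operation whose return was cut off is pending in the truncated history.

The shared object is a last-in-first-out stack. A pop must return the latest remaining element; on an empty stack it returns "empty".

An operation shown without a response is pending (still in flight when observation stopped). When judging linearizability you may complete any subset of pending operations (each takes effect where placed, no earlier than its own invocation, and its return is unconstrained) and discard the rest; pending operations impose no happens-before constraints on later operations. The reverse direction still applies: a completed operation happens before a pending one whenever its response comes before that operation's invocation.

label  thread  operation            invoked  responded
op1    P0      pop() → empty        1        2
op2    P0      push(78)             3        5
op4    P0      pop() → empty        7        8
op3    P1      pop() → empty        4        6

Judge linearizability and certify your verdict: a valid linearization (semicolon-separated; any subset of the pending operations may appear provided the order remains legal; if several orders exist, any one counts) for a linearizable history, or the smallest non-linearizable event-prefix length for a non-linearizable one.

already the first 8 events (up to op4's response at time 8) admit no linearization; the first 7 still do
checked exhaustively: 2 real-time-consistent orders of 4 completed operations, zero legal stack replays
e.g. op1, op2, op3, op4: illegal at step 3, since op3 pop() → empty cannot apply there
e.g. op1, op3, op2, op4: illegal at step 4, since op4 pop() → empty cannot apply there

not linearizable — minimal violating prefix: 8 events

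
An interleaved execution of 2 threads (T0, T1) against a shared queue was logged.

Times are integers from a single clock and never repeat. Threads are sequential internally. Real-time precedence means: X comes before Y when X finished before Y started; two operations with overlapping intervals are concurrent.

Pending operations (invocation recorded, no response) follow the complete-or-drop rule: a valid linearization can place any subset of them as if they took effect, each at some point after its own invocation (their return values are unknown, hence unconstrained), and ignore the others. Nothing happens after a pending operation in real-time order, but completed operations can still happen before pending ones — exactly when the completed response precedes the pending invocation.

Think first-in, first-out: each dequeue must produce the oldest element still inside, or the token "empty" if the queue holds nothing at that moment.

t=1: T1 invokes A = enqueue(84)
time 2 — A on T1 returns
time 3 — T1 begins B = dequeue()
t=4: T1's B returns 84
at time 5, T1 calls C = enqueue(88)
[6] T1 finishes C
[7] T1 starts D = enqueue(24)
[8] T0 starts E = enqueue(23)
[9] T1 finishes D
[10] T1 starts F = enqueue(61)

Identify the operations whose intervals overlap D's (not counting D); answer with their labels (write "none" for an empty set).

D spans [7,9]: anything still running between times 7 and 9 counts as concurrent
A [1,2]: before
B [3,4]: before
C [5,6]: before
E [8,…): concurrent
F [10,…): after

E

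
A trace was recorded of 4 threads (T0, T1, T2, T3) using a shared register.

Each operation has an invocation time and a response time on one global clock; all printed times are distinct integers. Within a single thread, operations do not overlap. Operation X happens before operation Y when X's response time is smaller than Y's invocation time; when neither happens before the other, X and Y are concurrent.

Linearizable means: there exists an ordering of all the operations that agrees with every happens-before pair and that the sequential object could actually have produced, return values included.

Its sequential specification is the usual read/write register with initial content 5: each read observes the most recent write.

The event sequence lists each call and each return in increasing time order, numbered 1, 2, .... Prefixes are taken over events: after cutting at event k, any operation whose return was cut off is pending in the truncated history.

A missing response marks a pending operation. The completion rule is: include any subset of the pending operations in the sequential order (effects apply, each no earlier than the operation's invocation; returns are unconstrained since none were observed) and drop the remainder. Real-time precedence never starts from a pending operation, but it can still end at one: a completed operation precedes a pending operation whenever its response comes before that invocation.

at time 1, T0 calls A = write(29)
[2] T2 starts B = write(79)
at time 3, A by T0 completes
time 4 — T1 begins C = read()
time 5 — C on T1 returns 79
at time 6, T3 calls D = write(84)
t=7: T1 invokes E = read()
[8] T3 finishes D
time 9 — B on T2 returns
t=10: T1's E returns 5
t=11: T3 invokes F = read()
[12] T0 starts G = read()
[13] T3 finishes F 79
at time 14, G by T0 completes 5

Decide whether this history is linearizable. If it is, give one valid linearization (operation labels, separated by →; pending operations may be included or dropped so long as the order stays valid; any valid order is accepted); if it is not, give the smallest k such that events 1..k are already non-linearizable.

prefix check: 1..9 passes, 1..10 fails once E's time-10 response joins
all 10 real-time-respecting orders fail — 5 completed register operations, no legal replay
sample order A, B, C, D, E stalls at step 5 — E read() → 5 has no legal effect
sample order A, B, C, E, D stalls at step 4 — E read() → 5 has no legal effect

not linearizable — minimal violating prefix: 10 events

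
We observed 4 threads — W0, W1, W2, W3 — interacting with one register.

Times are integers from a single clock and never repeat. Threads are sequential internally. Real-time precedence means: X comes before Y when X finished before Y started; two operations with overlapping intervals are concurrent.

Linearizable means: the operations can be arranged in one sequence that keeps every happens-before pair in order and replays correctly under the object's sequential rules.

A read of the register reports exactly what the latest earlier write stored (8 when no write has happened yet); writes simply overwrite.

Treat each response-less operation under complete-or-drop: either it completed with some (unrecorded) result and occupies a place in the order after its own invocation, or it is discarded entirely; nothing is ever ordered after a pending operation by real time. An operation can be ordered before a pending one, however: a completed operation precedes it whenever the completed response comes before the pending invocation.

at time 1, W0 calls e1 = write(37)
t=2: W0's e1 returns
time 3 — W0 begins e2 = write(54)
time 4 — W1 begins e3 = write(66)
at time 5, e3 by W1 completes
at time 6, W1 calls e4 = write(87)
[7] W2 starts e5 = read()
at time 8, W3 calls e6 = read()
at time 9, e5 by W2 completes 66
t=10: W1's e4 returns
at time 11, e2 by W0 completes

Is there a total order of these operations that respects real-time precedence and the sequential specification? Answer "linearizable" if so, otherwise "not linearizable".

linearizable

one valid linearization: e1, e2, e3, e5, e4
step 1: e1 write(37) — value 37
step 2: e2 write(54) — value 54
step 3: e3 write(66) — value 66
step 4: e5 read() → 66 — value 66
step 5: e4 write(87) — value 87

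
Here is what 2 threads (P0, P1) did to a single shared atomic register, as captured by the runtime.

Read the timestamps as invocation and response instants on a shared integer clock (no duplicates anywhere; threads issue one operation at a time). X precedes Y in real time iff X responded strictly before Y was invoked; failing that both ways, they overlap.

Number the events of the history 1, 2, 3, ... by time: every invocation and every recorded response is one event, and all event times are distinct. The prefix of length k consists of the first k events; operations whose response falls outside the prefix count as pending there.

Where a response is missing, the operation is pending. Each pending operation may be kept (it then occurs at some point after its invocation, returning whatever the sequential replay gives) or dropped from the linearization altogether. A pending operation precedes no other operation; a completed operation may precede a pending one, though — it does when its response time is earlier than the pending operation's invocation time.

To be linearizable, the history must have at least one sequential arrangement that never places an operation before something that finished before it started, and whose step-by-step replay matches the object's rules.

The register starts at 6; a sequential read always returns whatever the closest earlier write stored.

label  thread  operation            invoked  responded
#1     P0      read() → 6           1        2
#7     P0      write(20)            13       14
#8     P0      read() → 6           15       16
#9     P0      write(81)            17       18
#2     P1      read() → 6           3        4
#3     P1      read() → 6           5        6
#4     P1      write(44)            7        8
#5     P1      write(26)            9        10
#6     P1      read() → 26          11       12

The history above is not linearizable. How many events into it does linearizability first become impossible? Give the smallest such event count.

events 1..15 are linearizable, e.g. via #1, #2, #3, #4, #5, #6, #7:
after step 1 (#1 read() → 6): value 6
after step 2 (#2 read() → 6): value 6
after step 3 (#3 read() → 6): value 6
after step 4 (#4 write(44)): value 44
after step 5 (#5 write(26)): value 26
after step 6 (#6 read() → 26): value 26
after step 7 (#7 write(20)): value 20
once event 16 joins (#8's response, time 16), exhaustive search finds no witness
one such order, #1, #2, #3, #4, #5, #6, #7, #8, breaks at step 8 where #8 read() → 6 is illegal

16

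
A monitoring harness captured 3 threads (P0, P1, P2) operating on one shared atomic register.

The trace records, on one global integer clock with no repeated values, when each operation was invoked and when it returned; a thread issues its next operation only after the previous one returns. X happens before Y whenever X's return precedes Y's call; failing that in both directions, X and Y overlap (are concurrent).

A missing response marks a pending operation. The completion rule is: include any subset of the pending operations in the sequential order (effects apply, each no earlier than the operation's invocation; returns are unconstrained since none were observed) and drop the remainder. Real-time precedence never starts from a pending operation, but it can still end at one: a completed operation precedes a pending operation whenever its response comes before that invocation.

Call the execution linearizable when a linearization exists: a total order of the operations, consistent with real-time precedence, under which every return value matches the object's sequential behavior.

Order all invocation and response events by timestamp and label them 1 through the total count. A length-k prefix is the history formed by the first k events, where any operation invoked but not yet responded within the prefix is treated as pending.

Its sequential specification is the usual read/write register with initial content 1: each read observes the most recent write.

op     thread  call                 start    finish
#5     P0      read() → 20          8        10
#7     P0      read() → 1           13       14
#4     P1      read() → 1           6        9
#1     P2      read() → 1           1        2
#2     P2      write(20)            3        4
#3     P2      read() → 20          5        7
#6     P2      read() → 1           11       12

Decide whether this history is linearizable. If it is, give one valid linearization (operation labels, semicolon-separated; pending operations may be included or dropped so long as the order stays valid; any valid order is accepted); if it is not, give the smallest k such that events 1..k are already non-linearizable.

through event 8 a valid linearization exists; event 9 (#4 responding at time 9) ends that
the 4 completed operations admit 2 real-time orders; each fails the atomic register replay
including or dropping the 1 pending operation (#5) in any combination fails
e.g. #1, #2, #3, #4 (pending dropped): illegal at step 4, since #4 read() → 1 cannot apply there
e.g. #1, #2, #4, #3 (pending dropped): illegal at step 3, since #4 read() → 1 cannot apply there

not linearizable — minimal violating prefix: 9 events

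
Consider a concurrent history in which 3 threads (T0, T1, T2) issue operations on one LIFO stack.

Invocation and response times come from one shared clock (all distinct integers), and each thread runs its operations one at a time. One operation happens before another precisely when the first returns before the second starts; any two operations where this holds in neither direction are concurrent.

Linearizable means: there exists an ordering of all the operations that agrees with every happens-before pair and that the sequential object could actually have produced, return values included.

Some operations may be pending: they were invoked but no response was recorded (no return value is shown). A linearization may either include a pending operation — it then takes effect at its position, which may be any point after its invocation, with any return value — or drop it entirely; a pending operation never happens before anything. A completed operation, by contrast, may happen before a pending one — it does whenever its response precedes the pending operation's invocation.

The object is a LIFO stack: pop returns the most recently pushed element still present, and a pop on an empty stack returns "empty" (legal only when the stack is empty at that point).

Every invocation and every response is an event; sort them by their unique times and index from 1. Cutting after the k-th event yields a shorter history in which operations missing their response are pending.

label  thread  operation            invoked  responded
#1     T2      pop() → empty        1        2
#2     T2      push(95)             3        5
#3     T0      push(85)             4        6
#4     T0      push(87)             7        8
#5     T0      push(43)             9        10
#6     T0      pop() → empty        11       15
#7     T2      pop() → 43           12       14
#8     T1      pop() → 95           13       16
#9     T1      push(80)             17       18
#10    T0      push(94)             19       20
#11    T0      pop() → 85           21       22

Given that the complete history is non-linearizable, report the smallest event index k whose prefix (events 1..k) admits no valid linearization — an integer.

one valid order for events 1..14 is #1, #2, #3, #4, #5, #7:
after step 1 (#1 pop() → empty): stack <>
after step 2 (#2 push(95)): stack <95>
after step 3 (#3 push(85)): stack <95,85>
after step 4 (#4 push(87)): stack <95,85,87>
after step 5 (#5 push(43)): stack <95,85,87,43>
after step 6 (#7 pop() → 43): stack <95,85,87>
adding event 15 (#6 responds at 15) leaves no legal real-time order
include/drop combinations of the 1 pending operation (#8) were all tried; none helps
one such order, #1, #2, #3, #4, #5, #6, #7 (pending dropped), breaks at step 6 where #6 pop() → empty is illegal
one such order, #1, #2, #3, #4, #5, #7, #6 (pending dropped), breaks at step 7 where #6 pop() → empty is illegal

15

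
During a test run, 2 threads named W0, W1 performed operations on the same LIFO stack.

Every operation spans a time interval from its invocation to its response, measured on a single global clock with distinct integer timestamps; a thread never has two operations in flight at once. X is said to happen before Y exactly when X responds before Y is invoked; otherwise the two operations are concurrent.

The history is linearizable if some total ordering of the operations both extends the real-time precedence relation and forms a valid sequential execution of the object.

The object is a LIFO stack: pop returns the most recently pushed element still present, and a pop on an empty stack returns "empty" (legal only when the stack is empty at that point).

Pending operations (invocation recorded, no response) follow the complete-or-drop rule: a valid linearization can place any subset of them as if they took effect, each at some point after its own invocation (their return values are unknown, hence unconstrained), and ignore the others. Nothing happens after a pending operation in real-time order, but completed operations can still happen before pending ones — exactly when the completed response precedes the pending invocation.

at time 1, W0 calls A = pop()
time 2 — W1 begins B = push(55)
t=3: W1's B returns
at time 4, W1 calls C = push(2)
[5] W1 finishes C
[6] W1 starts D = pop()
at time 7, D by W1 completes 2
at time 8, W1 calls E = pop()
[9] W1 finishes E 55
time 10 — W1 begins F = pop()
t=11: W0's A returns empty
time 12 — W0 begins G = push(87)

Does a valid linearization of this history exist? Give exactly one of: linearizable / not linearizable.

witness order: A, B, C, D, E
1. A pop() → empty, leaving stack <>
2. B push(55), leaving stack <55>
3. C push(2), leaving stack <55,2>
4. D pop() → 2, leaving stack <55>
5. E pop() → 55, leaving stack <>

linearizable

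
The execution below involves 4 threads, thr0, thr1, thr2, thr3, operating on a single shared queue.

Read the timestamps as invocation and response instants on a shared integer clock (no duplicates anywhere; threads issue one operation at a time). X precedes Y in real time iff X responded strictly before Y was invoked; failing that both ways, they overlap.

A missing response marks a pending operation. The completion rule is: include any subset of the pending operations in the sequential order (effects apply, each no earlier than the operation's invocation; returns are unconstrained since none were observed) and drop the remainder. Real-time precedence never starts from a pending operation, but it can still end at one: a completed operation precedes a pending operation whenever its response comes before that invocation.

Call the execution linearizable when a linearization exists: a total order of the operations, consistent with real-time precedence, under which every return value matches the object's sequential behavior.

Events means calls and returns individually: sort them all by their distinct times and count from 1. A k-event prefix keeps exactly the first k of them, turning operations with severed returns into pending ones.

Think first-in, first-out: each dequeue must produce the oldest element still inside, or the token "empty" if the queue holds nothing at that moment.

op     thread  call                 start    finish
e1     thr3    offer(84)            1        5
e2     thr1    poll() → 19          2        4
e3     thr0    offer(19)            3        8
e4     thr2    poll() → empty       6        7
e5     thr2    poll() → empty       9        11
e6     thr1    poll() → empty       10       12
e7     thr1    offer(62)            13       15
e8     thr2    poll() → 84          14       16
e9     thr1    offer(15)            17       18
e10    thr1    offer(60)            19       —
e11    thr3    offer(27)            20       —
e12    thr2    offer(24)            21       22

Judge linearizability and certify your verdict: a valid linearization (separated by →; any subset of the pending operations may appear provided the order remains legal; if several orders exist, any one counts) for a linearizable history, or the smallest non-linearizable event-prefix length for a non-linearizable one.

prefix check: 1..6 passes, 1..7 fails once e4's time-7 response joins
the 3 completed operations admit 2 real-time orders; each fails the queue replay
including or dropping the 1 pending operation (e3) in any combination fails
sample order e1, e2, e4 (pending dropped) stalls at step 2 — e2 poll() → 19 has no legal effect
sample order e2, e1, e4 (pending dropped) stalls at step 1 — e2 poll() → 19 has no legal effect

not linearizable — minimal violating prefix: 7 events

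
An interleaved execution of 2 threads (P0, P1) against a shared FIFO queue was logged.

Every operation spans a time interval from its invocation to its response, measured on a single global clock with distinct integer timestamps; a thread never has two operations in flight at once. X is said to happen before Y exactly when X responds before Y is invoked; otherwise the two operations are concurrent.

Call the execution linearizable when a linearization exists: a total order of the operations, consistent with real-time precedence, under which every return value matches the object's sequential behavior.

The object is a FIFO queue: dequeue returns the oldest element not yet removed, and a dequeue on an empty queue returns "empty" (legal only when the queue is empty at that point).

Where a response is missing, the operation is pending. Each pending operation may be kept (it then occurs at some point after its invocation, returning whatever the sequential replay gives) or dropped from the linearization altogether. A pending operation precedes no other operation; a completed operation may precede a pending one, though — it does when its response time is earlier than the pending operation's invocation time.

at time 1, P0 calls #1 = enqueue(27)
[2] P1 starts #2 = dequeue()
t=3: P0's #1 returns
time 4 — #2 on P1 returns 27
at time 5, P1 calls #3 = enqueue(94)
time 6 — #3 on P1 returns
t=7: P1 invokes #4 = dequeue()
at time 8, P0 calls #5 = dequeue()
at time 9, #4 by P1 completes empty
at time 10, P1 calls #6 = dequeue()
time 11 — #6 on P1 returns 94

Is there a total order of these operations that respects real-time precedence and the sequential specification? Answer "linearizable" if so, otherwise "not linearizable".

not linearizable

already the first 11 events (up to #6's response at time 11) admit no linearization; the first 10 still do
all 2 real-time-respecting orders fail — 5 completed FIFO queue operations, no legal replay
include/drop combinations of the 1 pending operation (#5) were all tried; none helps
e.g. #1, #2, #3, #4, #6 (pending dropped): illegal at step 4, since #4 dequeue() → empty cannot apply there
e.g. #2, #1, #3, #4, #6 (pending dropped): illegal at step 1, since #2 dequeue() → 27 cannot apply there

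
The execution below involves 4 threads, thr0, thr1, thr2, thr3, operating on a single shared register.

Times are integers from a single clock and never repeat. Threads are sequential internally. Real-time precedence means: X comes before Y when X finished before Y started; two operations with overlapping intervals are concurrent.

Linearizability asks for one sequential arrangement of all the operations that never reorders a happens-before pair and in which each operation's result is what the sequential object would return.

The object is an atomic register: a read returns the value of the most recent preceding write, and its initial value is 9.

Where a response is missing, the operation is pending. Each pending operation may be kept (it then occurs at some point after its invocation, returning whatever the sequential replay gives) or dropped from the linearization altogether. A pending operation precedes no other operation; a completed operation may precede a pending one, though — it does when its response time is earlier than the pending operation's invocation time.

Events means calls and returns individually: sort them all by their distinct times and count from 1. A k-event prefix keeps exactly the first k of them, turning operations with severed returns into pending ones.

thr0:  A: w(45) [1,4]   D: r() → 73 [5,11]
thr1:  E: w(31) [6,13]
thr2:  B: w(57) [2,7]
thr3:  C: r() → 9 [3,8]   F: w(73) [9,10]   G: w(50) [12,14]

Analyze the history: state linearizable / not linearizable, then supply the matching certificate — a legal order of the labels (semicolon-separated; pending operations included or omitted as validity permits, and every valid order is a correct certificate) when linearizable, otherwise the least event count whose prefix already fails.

linearizable — witness: C; A; B; E; F; D; G

1. C r() → 9, leaving value 9
2. A w(45), leaving value 45
3. B w(57), leaving value 57
4. E w(31), leaving value 31
5. F w(73), leaving value 73
6. D r() → 73, leaving value 73
7. G w(50), leaving value 50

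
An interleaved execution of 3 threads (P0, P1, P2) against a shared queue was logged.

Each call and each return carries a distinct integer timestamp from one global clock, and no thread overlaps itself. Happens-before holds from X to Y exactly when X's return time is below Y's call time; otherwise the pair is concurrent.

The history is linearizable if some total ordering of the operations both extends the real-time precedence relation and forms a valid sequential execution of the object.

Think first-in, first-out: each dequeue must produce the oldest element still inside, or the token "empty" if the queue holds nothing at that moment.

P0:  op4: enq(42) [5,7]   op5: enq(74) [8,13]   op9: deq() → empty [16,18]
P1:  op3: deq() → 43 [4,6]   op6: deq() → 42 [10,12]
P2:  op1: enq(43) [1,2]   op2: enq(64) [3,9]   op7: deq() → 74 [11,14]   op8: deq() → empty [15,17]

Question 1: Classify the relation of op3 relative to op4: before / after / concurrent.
op3 spans [4,6], op4 spans [5,7]
the intervals overlap in both directions

concurrent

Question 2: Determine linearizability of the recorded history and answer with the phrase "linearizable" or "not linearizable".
the violation lands at event 18, op9's response at time 18: events 1..17 linearize, events 1..18 do not
real-time-consistent orders of the 9 completed operations: 80 — all fail the queue replay
take op1, op2, op3, op4, op5, op6, op7, op8, op9: step 6 already fails, because op6 deq() → 42 cannot occur there
take op1, op2, op3, op4, op5, op6, op7, op9, op8: step 6 already fails, because op6 deq() → 42 cannot occur there

not linearizable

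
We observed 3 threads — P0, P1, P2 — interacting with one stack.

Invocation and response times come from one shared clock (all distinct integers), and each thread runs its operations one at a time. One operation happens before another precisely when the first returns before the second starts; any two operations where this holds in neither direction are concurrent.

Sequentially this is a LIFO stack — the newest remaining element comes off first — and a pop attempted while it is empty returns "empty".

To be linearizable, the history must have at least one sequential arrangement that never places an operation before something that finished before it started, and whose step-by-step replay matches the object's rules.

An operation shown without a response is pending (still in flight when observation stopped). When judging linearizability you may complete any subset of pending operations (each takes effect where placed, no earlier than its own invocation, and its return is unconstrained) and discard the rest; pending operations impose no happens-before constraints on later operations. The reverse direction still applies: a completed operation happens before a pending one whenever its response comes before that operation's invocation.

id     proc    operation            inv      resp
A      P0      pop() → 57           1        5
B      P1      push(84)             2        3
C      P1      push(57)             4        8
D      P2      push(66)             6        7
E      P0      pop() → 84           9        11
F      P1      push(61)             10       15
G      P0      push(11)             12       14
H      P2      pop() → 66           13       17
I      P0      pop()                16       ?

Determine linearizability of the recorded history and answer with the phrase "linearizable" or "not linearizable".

not linearizable

through event 10 a valid linearization exists; event 11 (E responding at time 11) ends that
all 5 real-time-respecting orders fail — 5 completed stack operations, no legal replay
include/drop combinations of the 1 pending operation (F) were all tried; none helps
for example A, B, C, D, E (pending dropped) fails at step 1: A pop() → 57 is not legal there
for example A, B, D, C, E (pending dropped) fails at step 1: A pop() → 57 is not legal there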